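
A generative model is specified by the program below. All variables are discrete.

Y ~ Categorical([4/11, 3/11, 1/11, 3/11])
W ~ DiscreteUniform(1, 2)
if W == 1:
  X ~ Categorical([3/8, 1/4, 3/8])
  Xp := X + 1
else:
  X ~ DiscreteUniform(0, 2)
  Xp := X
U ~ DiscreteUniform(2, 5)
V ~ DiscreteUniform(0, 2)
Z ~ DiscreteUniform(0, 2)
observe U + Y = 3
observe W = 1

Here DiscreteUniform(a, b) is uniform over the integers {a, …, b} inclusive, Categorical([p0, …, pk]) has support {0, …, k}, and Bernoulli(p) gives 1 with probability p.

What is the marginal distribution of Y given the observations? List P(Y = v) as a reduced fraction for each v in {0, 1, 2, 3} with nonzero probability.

P(Y=0) = 4/7, P(Y=1) = 3/7

Enumerate traces; 54 have nonzero weight after conditioning:
  (Y=0, W=1, X=0, U=3, V=0, Z=0) weight 1/528
  (Y=0, W=1, X=0, U=3, V=0, Z=1) weight 1/528
  (Y=0, W=1, X=0, U=3, V=0, Z=2) weight 1/528
  (Y=0, W=1, X=0, U=3, V=1, Z=0) weight 1/528
  (Y=0, W=1, X=0, U=3, V=1, Z=1) weight 1/528
  (Y=0, W=1, X=0, U=3, V=1, Z=2) weight 1/528
  (Y=0, W=1, X=0, U=3, V=2, Z=0) weight 1/528
  (Y=0, W=1, X=0, U=3, V=2, Z=1) weight 1/528
  (Y=1, W=1, X=0, U=2, V=0, Z=0) weight 1/704
  … 45 more
Group by Y:
  weight(Y=0) = 1/22
  weight(Y=1) = 3/88
Total weight = 1/22 + 3/88 = 7/88
P(Y=0 | obs) = 1/22 / 7/88 = 4/7
P(Y=1 | obs) = 3/88 / 7/88 = 3/7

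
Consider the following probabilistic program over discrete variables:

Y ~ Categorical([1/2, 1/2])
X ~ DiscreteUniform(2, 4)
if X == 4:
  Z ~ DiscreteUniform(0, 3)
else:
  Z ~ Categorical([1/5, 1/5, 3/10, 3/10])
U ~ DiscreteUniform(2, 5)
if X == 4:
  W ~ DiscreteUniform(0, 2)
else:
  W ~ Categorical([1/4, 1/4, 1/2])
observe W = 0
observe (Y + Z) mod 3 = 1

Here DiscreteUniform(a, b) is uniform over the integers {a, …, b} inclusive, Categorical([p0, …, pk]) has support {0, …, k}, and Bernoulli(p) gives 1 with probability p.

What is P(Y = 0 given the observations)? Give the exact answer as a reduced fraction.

Enumerate traces; 36 have nonzero weight after conditioning:
  (Y=0, X=2, Z=1, U=2, W=0) weight 1/480
  (Y=0, X=2, Z=1, U=3, W=0) weight 1/480
  (Y=0, X=2, Z=1, U=4, W=0) weight 1/480
  (Y=0, X=2, Z=1, U=5, W=0) weight 1/480
  (Y=0, X=3, Z=1, U=2, W=0) weight 1/480
  (Y=0, X=3, Z=1, U=3, W=0) weight 1/480
  (Y=0, X=3, Z=1, U=4, W=0) weight 1/480
  (Y=0, X=3, Z=1, U=5, W=0) weight 1/480
  (Y=1, X=2, Z=0, U=2, W=0) weight 1/480
  … 27 more
Group by Y:
  weight(Y=0) = 11/360
  weight(Y=1) = 5/72
Total weight = 11/360 + 5/72 = 1/10
P(Y=0 | obs) = 11/360 / 1/10 = 11/36
P(Y=1 | obs) = 5/72 / 1/10 = 25/36

P(Y = 0 | obs) = 11/36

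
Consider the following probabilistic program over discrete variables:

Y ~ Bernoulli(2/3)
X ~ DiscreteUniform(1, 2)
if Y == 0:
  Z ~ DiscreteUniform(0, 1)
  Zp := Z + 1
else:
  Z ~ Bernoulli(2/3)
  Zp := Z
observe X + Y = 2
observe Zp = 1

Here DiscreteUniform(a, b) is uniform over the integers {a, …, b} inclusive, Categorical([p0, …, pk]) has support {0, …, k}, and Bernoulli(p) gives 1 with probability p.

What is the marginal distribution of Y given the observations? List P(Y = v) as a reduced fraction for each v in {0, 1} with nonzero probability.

Enumerate traces; 2 have nonzero weight after conditioning:
  (Y=0, X=2, Z=0) weight 1/12
  (Y=1, X=1, Z=1) weight 2/9
Group by Y:
  weight(Y=0) = 1/12
  weight(Y=1) = 2/9
Total weight = 1/12 + 2/9 = 11/36
P(Y=0 | obs) = 1/12 / 11/36 = 3/11
P(Y=1 | obs) = 2/9 / 11/36 = 8/11

P(Y=0) = 3/11, P(Y=1) = 8/11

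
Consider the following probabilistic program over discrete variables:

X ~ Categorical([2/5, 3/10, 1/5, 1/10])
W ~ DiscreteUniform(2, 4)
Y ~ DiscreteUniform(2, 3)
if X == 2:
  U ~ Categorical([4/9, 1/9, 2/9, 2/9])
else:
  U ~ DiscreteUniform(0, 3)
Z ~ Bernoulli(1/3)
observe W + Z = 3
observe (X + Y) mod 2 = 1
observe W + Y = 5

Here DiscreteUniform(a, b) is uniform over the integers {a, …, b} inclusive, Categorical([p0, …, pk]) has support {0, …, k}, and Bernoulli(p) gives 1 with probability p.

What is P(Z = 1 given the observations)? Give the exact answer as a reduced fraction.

Enumerate traces; 16 have nonzero weight after conditioning:
  (X=0, W=2, Y=3, U=0, Z=1) weight 1/180
  (X=0, W=2, Y=3, U=1, Z=1) weight 1/180
  (X=0, W=2, Y=3, U=2, Z=1) weight 1/180
  (X=0, W=2, Y=3, U=3, Z=1) weight 1/180
  (X=1, W=3, Y=2, U=0, Z=0) weight 1/120
  (X=1, W=3, Y=2, U=1, Z=0) weight 1/120
  (X=1, W=3, Y=2, U=2, Z=0) weight 1/120
  (X=1, W=3, Y=2, U=3, Z=0) weight 1/120
  … 8 more
Group by Z:
  weight(Z=0) = 2/45
  weight(Z=1) = 1/30
Total weight = 2/45 + 1/30 = 7/90
P(Z=0 | obs) = 2/45 / 7/90 = 4/7
P(Z=1 | obs) = 1/30 / 7/90 = 3/7

P(Z = 1 | obs) = 3/7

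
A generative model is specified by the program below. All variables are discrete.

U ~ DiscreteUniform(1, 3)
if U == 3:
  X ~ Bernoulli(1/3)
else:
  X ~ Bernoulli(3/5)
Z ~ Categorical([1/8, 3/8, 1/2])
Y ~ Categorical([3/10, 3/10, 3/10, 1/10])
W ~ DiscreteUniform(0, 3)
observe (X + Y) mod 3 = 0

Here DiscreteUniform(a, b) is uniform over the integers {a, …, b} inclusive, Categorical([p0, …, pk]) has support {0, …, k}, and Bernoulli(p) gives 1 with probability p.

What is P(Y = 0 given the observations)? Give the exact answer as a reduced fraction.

Enumerate traces; 108 have nonzero weight after conditioning:
  (U=1, X=0, Z=0, Y=0, W=0) weight 1/800
  (U=1, X=0, Z=0, Y=0, W=1) weight 1/800
  (U=1, X=0, Z=0, Y=0, W=2) weight 1/800
  (U=1, X=0, Z=0, Y=0, W=3) weight 1/800
  (U=1, X=0, Z=0, Y=3, W=0) weight 1/2400
  (U=1, X=0, Z=0, Y=3, W=1) weight 1/2400
  (U=1, X=0, Z=0, Y=3, W=2) weight 1/2400
  (U=1, X=0, Z=0, Y=3, W=3) weight 1/2400
  (U=1, X=1, Z=0, Y=2, W=0) weight 3/1600
  … 99 more
Group by Y:
  weight(Y=0) = 11/75
  weight(Y=2) = 23/150
  weight(Y=3) = 11/225
Total weight = 11/75 + 23/150 + 11/225 = 157/450
P(Y=0 | obs) = 11/75 / 157/450 = 66/157
P(Y=2 | obs) = 23/150 / 157/450 = 69/157
P(Y=3 | obs) = 11/225 / 157/450 = 22/157

P(Y = 0 | obs) = 66/157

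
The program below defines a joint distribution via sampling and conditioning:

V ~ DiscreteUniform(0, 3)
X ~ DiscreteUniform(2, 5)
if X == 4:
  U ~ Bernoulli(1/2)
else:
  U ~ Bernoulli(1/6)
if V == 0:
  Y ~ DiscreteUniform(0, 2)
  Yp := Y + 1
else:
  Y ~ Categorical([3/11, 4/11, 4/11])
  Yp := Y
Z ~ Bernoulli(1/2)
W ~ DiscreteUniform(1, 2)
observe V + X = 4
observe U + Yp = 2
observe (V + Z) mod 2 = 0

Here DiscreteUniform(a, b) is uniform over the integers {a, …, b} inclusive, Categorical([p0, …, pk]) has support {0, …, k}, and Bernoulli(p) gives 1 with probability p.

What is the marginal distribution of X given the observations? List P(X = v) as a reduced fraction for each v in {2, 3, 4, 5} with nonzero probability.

P(X=2) = 12/35, P(X=3) = 12/35, P(X=4) = 11/35

Enumerate traces; 12 have nonzero weight after conditioning:
  (V=0, X=4, U=0, Y=1, Z=0, W=1) weight 1/384
  (V=0, X=4, U=0, Y=1, Z=0, W=2) weight 1/384
  (V=0, X=4, U=1, Y=0, Z=0, W=1) weight 1/384
  (V=0, X=4, U=1, Y=0, Z=0, W=2) weight 1/384
  (V=1, X=3, U=0, Y=2, Z=1, W=1) weight 5/1056
  (V=1, X=3, U=0, Y=2, Z=1, W=2) weight 5/1056
  (V=1, X=3, U=1, Y=1, Z=1, W=1) weight 1/1056
  (V=1, X=3, U=1, Y=1, Z=1, W=2) weight 1/1056
  (V=2, X=2, U=0, Y=2, Z=0, W=1) weight 5/1056
  … 3 more
Group by X:
  weight(X=2) = 1/88
  weight(X=3) = 1/88
  weight(X=4) = 1/96
Total weight = 1/88 + 1/88 + 1/96 = 35/1056
P(X=2 | obs) = 1/88 / 35/1056 = 12/35
P(X=3 | obs) = 1/88 / 35/1056 = 12/35
P(X=4 | obs) = 1/96 / 35/1056 = 11/35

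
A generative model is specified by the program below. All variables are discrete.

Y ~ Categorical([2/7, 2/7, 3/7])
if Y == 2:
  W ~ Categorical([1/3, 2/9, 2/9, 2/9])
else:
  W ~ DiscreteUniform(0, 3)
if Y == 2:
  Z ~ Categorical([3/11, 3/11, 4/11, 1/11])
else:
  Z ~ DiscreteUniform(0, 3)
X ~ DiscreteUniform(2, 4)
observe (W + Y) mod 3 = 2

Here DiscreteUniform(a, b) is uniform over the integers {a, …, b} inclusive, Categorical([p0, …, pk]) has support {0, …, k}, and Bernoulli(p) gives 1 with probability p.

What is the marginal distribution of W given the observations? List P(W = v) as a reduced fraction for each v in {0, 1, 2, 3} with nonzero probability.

P(W=0) = 3/8, P(W=1) = 3/16, P(W=2) = 3/16, P(W=3) = 1/4

Enumerate traces; 48 have nonzero weight after conditioning:
  (Y=0, W=2, Z=0, X=2) weight 1/168
  (Y=0, W=2, Z=0, X=3) weight 1/168
  (Y=0, W=2, Z=0, X=4) weight 1/168
  (Y=0, W=2, Z=1, X=2) weight 1/168
  (Y=0, W=2, Z=1, X=3) weight 1/168
  (Y=0, W=2, Z=1, X=4) weight 1/168
  (Y=0, W=2, Z=2, X=2) weight 1/168
  (Y=0, W=2, Z=2, X=3) weight 1/168
  (Y=1, W=1, Z=0, X=2) weight 1/168
  (Y=2, W=0, Z=0, X=2) weight 1/77
  … 38 more
Group by W:
  weight(W=0) = 1/7
  weight(W=1) = 1/14
  weight(W=2) = 1/14
  weight(W=3) = 2/21
Total weight = 1/7 + 1/14 + 1/14 + 2/21 = 8/21
P(W=0 | obs) = 1/7 / 8/21 = 3/8
P(W=1 | obs) = 1/14 / 8/21 = 3/16
P(W=2 | obs) = 1/14 / 8/21 = 3/16
P(W=3 | obs) = 2/21 / 8/21 = 1/4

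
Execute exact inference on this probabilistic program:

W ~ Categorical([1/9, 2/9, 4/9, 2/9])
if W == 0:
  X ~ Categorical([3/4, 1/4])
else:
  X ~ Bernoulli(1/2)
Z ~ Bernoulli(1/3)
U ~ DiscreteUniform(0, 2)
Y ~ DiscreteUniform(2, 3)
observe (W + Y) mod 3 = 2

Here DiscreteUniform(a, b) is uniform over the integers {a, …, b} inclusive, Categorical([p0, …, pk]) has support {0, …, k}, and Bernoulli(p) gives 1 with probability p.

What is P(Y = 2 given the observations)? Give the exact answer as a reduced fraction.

P(Y = 2 | obs) = 3/7

Enumerate traces; 36 have nonzero weight after conditioning:
  (W=0, X=0, Z=0, U=0, Y=2) weight 1/108
  (W=0, X=0, Z=0, U=1, Y=2) weight 1/108
  (W=0, X=0, Z=0, U=2, Y=2) weight 1/108
  (W=0, X=0, Z=1, U=0, Y=2) weight 1/216
  (W=0, X=0, Z=1, U=1, Y=2) weight 1/216
  (W=0, X=0, Z=1, U=2, Y=2) weight 1/216
  (W=0, X=1, Z=0, U=0, Y=2) weight 1/324
  (W=0, X=1, Z=0, U=1, Y=2) weight 1/324
  (W=2, X=0, Z=0, U=0, Y=3) weight 2/81
  … 27 more
Group by Y:
  weight(Y=2) = 1/6
  weight(Y=3) = 2/9
Total weight = 1/6 + 2/9 = 7/18
P(Y=2 | obs) = 1/6 / 7/18 = 3/7
P(Y=3 | obs) = 2/9 / 7/18 = 4/7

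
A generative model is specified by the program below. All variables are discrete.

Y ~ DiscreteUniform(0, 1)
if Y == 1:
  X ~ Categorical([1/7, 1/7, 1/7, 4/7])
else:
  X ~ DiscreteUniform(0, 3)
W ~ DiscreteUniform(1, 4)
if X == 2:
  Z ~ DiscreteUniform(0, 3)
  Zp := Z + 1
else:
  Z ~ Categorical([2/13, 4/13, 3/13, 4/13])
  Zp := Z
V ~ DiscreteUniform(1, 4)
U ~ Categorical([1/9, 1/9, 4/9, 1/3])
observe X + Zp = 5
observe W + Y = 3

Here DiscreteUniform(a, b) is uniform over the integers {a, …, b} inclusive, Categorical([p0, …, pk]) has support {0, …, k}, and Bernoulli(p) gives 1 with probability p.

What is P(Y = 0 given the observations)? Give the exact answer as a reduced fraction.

P(Y = 0 | obs) = 175/419

Enumerate traces; 64 have nonzero weight after conditioning:
  (Y=0, X=2, W=3, Z=2, V=1, U=0) weight 1/4608
  (Y=0, X=2, W=3, Z=2, V=1, U=1) weight 1/4608
  (Y=0, X=2, W=3, Z=2, V=1, U=2) weight 1/1152
  (Y=0, X=2, W=3, Z=2, V=1, U=3) weight 1/1536
  (Y=0, X=2, W=3, Z=2, V=2, U=0) weight 1/4608
  (Y=0, X=2, W=3, Z=2, V=2, U=1) weight 1/4608
  (Y=0, X=2, W=3, Z=2, V=2, U=2) weight 1/1152
  (Y=0, X=2, W=3, Z=2, V=2, U=3) weight 1/1536
  (Y=1, X=2, W=2, Z=2, V=1, U=0) weight 1/8064
  … 55 more
Group by Y:
  weight(Y=0) = 25/1664
  weight(Y=1) = 61/2912
Total weight = 25/1664 + 61/2912 = 419/11648
P(Y=0 | obs) = 25/1664 / 419/11648 = 175/419
P(Y=1 | obs) = 61/2912 / 419/11648 = 244/419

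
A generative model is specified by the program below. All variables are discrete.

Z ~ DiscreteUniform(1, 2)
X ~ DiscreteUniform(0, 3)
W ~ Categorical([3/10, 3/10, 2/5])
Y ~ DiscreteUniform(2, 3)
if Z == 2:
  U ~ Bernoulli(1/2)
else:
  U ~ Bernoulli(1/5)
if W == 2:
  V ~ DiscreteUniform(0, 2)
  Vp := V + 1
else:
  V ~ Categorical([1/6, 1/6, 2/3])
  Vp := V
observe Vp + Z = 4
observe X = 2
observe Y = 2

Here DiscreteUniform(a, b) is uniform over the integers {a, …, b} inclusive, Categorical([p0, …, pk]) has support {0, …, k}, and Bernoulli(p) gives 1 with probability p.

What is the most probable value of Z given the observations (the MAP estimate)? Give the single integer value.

Enumerate traces; 8 have nonzero weight after conditioning:
  (Z=1, X=2, W=2, Y=2, U=0, V=2) weight 1/150
  (Z=1, X=2, W=2, Y=2, U=1, V=2) weight 1/600
  (Z=2, X=2, W=0, Y=2, U=0, V=2) weight 1/160
  (Z=2, X=2, W=0, Y=2, U=1, V=2) weight 1/160
  (Z=2, X=2, W=1, Y=2, U=0, V=2) weight 1/160
  (Z=2, X=2, W=1, Y=2, U=1, V=2) weight 1/160
  (Z=2, X=2, W=2, Y=2, U=0, V=1) weight 1/240
  (Z=2, X=2, W=2, Y=2, U=1, V=1) weight 1/240
Group by Z:
  weight(Z=1) = 1/120
  weight(Z=2) = 1/30
Total weight = 1/120 + 1/30 = 1/24
P(Z=1 | obs) = 1/120 / 1/24 = 1/5
P(Z=2 | obs) = 1/30 / 1/24 = 4/5
argmax = 2

argmax_v P(Z = v | obs) = 2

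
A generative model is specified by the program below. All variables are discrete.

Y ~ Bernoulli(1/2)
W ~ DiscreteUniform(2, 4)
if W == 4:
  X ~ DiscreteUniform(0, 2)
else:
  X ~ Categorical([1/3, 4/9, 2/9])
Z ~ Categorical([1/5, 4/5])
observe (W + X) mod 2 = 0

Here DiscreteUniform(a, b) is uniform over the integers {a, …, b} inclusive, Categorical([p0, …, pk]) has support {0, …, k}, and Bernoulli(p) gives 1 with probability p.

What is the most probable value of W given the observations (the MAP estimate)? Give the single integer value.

Enumerate traces; 20 have nonzero weight after conditioning:
  (Y=0, W=2, X=0, Z=0) weight 1/90
  (Y=0, W=2, X=0, Z=1) weight 2/45
  (Y=0, W=2, X=2, Z=0) weight 1/135
  (Y=0, W=2, X=2, Z=1) weight 4/135
  (Y=0, W=3, X=1, Z=0) weight 2/135
  (Y=0, W=3, X=1, Z=1) weight 8/135
  (Y=0, W=4, X=0, Z=0) weight 1/90
  (Y=0, W=4, X=0, Z=1) weight 2/45
  … 12 more
Group by W:
  weight(W=2) = 5/27
  weight(W=3) = 4/27
  weight(W=4) = 2/9
Total weight = 5/27 + 4/27 + 2/9 = 5/9
P(W=2 | obs) = 5/27 / 5/9 = 1/3
P(W=3 | obs) = 4/27 / 5/9 = 4/15
P(W=4 | obs) = 2/9 / 5/9 = 2/5
argmax = 4

argmax_v P(W = v | obs) = 4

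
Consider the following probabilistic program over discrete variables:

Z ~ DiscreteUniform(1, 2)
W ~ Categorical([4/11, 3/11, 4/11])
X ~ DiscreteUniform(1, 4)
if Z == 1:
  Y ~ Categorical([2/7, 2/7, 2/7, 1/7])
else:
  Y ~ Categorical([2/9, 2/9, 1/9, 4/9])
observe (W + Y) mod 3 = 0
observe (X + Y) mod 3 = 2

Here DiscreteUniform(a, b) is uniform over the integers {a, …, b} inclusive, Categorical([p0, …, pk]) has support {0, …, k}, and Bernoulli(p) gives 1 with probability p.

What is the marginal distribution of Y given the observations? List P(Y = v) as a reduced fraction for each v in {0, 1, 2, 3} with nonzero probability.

Enumerate traces; 10 have nonzero weight after conditioning:
  (Z=1, W=0, X=2, Y=0) weight 1/77
  (Z=1, W=0, X=2, Y=3) weight 1/154
  (Z=1, W=1, X=3, Y=2) weight 3/308
  (Z=1, W=2, X=1, Y=1) weight 1/77
  (Z=1, W=2, X=4, Y=1) weight 1/77
  (Z=2, W=0, X=2, Y=0) weight 1/99
  (Z=2, W=0, X=2, Y=3) weight 2/99
  (Z=2, W=1, X=3, Y=2) weight 1/264
  … 2 more
Group by Y:
  weight(Y=0) = 16/693
  weight(Y=1) = 32/693
  weight(Y=2) = 25/1848
  weight(Y=3) = 37/1386
Total weight = 16/693 + 32/693 + 25/1848 + 37/1386 = 607/5544
P(Y=0 | obs) = 16/693 / 607/5544 = 128/607
P(Y=1 | obs) = 32/693 / 607/5544 = 256/607
P(Y=2 | obs) = 25/1848 / 607/5544 = 75/607
P(Y=3 | obs) = 37/1386 / 607/5544 = 148/607

P(Y=0) = 128/607, P(Y=1) = 256/607, P(Y=2) = 75/607, P(Y=3) = 148/607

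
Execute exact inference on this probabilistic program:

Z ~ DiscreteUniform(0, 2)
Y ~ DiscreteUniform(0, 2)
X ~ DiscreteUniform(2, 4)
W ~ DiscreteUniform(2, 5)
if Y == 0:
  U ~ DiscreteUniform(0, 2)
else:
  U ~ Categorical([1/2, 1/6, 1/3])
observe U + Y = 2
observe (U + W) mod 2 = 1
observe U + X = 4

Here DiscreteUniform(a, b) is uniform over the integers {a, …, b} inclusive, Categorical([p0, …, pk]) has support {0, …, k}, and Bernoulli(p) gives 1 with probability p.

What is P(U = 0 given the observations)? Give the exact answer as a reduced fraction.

P(U = 0 | obs) = 1/2

Enumerate traces; 18 have nonzero weight after conditioning:
  (Z=0, Y=0, X=2, W=3, U=2) weight 1/324
  (Z=0, Y=0, X=2, W=5, U=2) weight 1/324
  (Z=0, Y=1, X=3, W=2, U=1) weight 1/648
  (Z=0, Y=1, X=3, W=4, U=1) weight 1/648
  (Z=0, Y=2, X=4, W=3, U=0) weight 1/216
  (Z=0, Y=2, X=4, W=5, U=0) weight 1/216
  (Z=1, Y=0, X=2, W=3, U=2) weight 1/324
  (Z=1, Y=0, X=2, W=5, U=2) weight 1/324
  … 10 more
Group by U:
  weight(U=0) = 1/36
  weight(U=1) = 1/108
  weight(U=2) = 1/54
Total weight = 1/36 + 1/108 + 1/54 = 1/18
P(U=0 | obs) = 1/36 / 1/18 = 1/2
P(U=1 | obs) = 1/108 / 1/18 = 1/6
P(U=2 | obs) = 1/54 / 1/18 = 1/3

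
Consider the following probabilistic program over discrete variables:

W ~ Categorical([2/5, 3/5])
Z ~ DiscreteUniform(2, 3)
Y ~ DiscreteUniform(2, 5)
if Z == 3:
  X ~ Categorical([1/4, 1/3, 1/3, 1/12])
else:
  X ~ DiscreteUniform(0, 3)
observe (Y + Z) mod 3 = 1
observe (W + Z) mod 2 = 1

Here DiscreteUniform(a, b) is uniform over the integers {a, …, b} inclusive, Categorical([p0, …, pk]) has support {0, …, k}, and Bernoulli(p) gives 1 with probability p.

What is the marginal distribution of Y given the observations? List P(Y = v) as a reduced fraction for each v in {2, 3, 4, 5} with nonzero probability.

P(Y=2) = 3/8, P(Y=4) = 1/4, P(Y=5) = 3/8

Enumerate traces; 12 have nonzero weight after conditioning:
  (W=0, Z=3, Y=4, X=0) weight 1/80
  (W=0, Z=3, Y=4, X=1) weight 1/60
  (W=0, Z=3, Y=4, X=2) weight 1/60
  (W=0, Z=3, Y=4, X=3) weight 1/240
  (W=1, Z=2, Y=2, X=0) weight 3/160
  (W=1, Z=2, Y=2, X=1) weight 3/160
  (W=1, Z=2, Y=2, X=2) weight 3/160
  (W=1, Z=2, Y=2, X=3) weight 3/160
  (W=1, Z=2, Y=5, X=0) weight 3/160
  … 3 more
Group by Y:
  weight(Y=2) = 3/40
  weight(Y=4) = 1/20
  weight(Y=5) = 3/40
Total weight = 3/40 + 1/20 + 3/40 = 1/5
P(Y=2 | obs) = 3/40 / 1/5 = 3/8
P(Y=4 | obs) = 1/20 / 1/5 = 1/4
P(Y=5 | obs) = 3/40 / 1/5 = 3/8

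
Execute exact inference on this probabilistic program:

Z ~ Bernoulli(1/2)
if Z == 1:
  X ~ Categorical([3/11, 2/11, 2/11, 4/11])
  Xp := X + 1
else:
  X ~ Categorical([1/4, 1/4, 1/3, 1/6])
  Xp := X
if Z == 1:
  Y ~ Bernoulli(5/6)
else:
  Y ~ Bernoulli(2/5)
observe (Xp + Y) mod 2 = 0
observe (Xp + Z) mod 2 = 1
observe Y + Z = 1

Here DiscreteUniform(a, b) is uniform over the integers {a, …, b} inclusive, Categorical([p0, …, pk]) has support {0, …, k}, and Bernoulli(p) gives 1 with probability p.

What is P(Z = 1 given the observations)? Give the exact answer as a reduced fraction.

P(Z = 1 | obs) = 6/17

Enumerate traces; 4 have nonzero weight after conditioning:
  (Z=0, X=1, Y=1) weight 1/20
  (Z=0, X=3, Y=1) weight 1/30
  (Z=1, X=1, Y=0) weight 1/66
  (Z=1, X=3, Y=0) weight 1/33
Group by Z:
  weight(Z=0) = 1/12
  weight(Z=1) = 1/22
Total weight = 1/12 + 1/22 = 17/132
P(Z=0 | obs) = 1/12 / 17/132 = 11/17
P(Z=1 | obs) = 1/22 / 17/132 = 6/17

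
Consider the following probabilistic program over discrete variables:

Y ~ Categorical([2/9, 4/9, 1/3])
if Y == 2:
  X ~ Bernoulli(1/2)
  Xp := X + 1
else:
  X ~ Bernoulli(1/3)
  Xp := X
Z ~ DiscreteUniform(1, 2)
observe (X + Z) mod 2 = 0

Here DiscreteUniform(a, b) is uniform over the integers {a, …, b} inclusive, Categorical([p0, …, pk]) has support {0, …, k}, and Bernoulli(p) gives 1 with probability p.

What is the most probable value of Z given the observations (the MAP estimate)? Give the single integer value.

argmax_v P(Z = v | obs) = 2

Enumerate traces; 6 have nonzero weight after conditioning:
  (Y=0, X=0, Z=2) weight 2/27
  (Y=0, X=1, Z=1) weight 1/27
  (Y=1, X=0, Z=2) weight 4/27
  (Y=1, X=1, Z=1) weight 2/27
  (Y=2, X=0, Z=2) weight 1/12
  (Y=2, X=1, Z=1) weight 1/12
Group by Z:
  weight(Z=1) = 7/36
  weight(Z=2) = 11/36
Total weight = 7/36 + 11/36 = 1/2
P(Z=1 | obs) = 7/36 / 1/2 = 7/18
P(Z=2 | obs) = 11/36 / 1/2 = 11/18
argmax = 2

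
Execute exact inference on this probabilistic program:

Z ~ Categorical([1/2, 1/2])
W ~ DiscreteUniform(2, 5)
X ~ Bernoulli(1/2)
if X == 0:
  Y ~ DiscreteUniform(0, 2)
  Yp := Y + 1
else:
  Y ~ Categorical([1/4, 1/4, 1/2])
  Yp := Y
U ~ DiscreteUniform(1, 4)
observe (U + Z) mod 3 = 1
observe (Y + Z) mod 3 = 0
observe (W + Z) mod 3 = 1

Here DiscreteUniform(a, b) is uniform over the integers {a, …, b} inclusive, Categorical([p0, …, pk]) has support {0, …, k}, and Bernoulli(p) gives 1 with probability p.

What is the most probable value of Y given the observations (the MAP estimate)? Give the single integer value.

Enumerate traces; 6 have nonzero weight after conditioning:
  (Z=0, W=4, X=0, Y=0, U=1) weight 1/192
  (Z=0, W=4, X=0, Y=0, U=4) weight 1/192
  (Z=0, W=4, X=1, Y=0, U=1) weight 1/256
  (Z=0, W=4, X=1, Y=0, U=4) weight 1/256
  (Z=1, W=3, X=0, Y=2, U=3) weight 1/192
  (Z=1, W=3, X=1, Y=2, U=3) weight 1/128
Group by Y:
  weight(Y=0) = 7/384
  weight(Y=2) = 5/384
Total weight = 7/384 + 5/384 = 1/32
P(Y=0 | obs) = 7/384 / 1/32 = 7/12
P(Y=2 | obs) = 5/384 / 1/32 = 5/12
argmax = 0

argmax_v P(Y = v | obs) = 0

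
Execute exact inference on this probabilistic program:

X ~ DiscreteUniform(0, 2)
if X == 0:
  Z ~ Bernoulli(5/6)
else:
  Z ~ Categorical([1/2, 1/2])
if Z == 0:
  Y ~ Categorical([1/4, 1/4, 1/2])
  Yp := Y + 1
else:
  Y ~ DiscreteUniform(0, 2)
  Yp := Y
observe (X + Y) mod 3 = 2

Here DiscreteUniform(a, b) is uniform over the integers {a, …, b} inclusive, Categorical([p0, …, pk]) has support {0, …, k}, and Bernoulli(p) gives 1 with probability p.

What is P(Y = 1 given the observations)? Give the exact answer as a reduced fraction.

Enumerate traces; 6 have nonzero weight after conditioning:
  (X=0, Z=0, Y=2) weight 1/36
  (X=0, Z=1, Y=2) weight 5/54
  (X=1, Z=0, Y=1) weight 1/24
  (X=1, Z=1, Y=1) weight 1/18
  (X=2, Z=0, Y=0) weight 1/24
  (X=2, Z=1, Y=0) weight 1/18
Group by Y:
  weight(Y=0) = 7/72
  weight(Y=1) = 7/72
  weight(Y=2) = 13/108
Total weight = 7/72 + 7/72 + 13/108 = 17/54
P(Y=0 | obs) = 7/72 / 17/54 = 21/68
P(Y=1 | obs) = 7/72 / 17/54 = 21/68
P(Y=2 | obs) = 13/108 / 17/54 = 13/34

P(Y = 1 | obs) = 21/68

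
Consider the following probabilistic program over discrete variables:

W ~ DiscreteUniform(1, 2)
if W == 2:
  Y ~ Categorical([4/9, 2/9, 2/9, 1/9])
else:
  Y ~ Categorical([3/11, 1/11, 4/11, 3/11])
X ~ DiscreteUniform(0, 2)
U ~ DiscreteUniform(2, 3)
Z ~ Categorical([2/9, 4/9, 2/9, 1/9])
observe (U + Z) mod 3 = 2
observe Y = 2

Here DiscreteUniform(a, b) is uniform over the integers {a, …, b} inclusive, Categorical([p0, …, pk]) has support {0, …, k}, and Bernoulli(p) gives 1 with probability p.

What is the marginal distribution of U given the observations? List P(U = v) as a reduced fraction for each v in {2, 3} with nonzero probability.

Enumerate traces; 18 have nonzero weight after conditioning:
  (W=1, Y=2, X=0, U=2, Z=0) weight 2/297
  (W=1, Y=2, X=0, U=2, Z=3) weight 1/297
  (W=1, Y=2, X=0, U=3, Z=2) weight 2/297
  (W=1, Y=2, X=1, U=2, Z=0) weight 2/297
  (W=1, Y=2, X=1, U=2, Z=3) weight 1/297
  (W=1, Y=2, X=1, U=3, Z=2) weight 2/297
  (W=1, Y=2, X=2, U=2, Z=0) weight 2/297
  (W=1, Y=2, X=2, U=2, Z=3) weight 1/297
  … 10 more
Group by U:
  weight(U=2) = 29/594
  weight(U=3) = 29/891
Total weight = 29/594 + 29/891 = 145/1782
P(U=2 | obs) = 29/594 / 145/1782 = 3/5
P(U=3 | obs) = 29/891 / 145/1782 = 2/5

P(U=2) = 3/5, P(U=3) = 2/5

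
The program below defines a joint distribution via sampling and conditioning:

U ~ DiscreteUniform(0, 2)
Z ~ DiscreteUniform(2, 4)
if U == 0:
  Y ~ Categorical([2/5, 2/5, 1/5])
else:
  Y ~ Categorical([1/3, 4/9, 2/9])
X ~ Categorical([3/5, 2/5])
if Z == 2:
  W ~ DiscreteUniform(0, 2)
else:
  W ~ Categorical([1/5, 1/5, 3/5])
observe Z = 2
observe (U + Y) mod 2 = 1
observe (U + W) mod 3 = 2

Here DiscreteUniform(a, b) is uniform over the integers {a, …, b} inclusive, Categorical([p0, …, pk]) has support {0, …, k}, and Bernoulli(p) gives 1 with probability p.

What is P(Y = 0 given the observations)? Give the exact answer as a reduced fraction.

Enumerate traces; 8 have nonzero weight after conditioning:
  (U=0, Z=2, Y=1, X=0, W=2) weight 2/225
  (U=0, Z=2, Y=1, X=1, W=2) weight 4/675
  (U=1, Z=2, Y=0, X=0, W=1) weight 1/135
  (U=1, Z=2, Y=0, X=1, W=1) weight 2/405
  (U=1, Z=2, Y=2, X=0, W=1) weight 2/405
  (U=1, Z=2, Y=2, X=1, W=1) weight 4/1215
  (U=2, Z=2, Y=1, X=0, W=0) weight 4/405
  (U=2, Z=2, Y=1, X=1, W=0) weight 8/1215
Group by Y:
  weight(Y=0) = 1/81
  weight(Y=1) = 38/1215
  weight(Y=2) = 2/243
Total weight = 1/81 + 38/1215 + 2/243 = 7/135
P(Y=0 | obs) = 1/81 / 7/135 = 5/21
P(Y=1 | obs) = 38/1215 / 7/135 = 38/63
P(Y=2 | obs) = 2/243 / 7/135 = 10/63

P(Y = 0 | obs) = 5/21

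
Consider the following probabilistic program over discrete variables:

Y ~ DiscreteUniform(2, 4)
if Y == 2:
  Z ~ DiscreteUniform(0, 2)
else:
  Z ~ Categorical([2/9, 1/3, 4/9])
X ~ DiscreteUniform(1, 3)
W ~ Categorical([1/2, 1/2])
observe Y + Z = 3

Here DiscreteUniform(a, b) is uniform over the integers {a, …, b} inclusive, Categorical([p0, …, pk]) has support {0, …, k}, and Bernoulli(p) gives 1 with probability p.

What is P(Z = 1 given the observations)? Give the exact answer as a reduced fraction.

P(Z = 1 | obs) = 3/5

Enumerate traces; 12 have nonzero weight after conditioning:
  (Y=2, Z=1, X=1, W=0) weight 1/54
  (Y=2, Z=1, X=1, W=1) weight 1/54
  (Y=2, Z=1, X=2, W=0) weight 1/54
  (Y=2, Z=1, X=2, W=1) weight 1/54
  (Y=2, Z=1, X=3, W=0) weight 1/54
  (Y=2, Z=1, X=3, W=1) weight 1/54
  (Y=3, Z=0, X=1, W=0) weight 1/81
  (Y=3, Z=0, X=1, W=1) weight 1/81
  … 4 more
Group by Z:
  weight(Z=0) = 2/27
  weight(Z=1) = 1/9
Total weight = 2/27 + 1/9 = 5/27
P(Z=0 | obs) = 2/27 / 5/27 = 2/5
P(Z=1 | obs) = 1/9 / 5/27 = 3/5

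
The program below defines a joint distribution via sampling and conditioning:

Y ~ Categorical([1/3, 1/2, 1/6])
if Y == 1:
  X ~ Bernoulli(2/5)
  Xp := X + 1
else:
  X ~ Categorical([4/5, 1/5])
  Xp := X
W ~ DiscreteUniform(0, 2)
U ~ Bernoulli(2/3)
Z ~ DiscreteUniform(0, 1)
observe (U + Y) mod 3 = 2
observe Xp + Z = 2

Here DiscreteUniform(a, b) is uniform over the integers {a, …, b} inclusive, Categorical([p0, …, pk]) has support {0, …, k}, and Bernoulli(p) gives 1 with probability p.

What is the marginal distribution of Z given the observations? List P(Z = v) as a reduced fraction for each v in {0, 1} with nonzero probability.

P(Z=0) = 12/31, P(Z=1) = 19/31

Enumerate traces; 9 have nonzero weight after conditioning:
  (Y=1, X=0, W=0, U=1, Z=1) weight 1/30
  (Y=1, X=0, W=1, U=1, Z=1) weight 1/30
  (Y=1, X=0, W=2, U=1, Z=1) weight 1/30
  (Y=1, X=1, W=0, U=1, Z=0) weight 1/45
  (Y=1, X=1, W=1, U=1, Z=0) weight 1/45
  (Y=1, X=1, W=2, U=1, Z=0) weight 1/45
  (Y=2, X=1, W=0, U=0, Z=1) weight 1/540
  (Y=2, X=1, W=1, U=0, Z=1) weight 1/540
  … 1 more
Group by Z:
  weight(Z=0) = 1/15
  weight(Z=1) = 19/180
Total weight = 1/15 + 19/180 = 31/180
P(Z=0 | obs) = 1/15 / 31/180 = 12/31
P(Z=1 | obs) = 19/180 / 31/180 = 19/31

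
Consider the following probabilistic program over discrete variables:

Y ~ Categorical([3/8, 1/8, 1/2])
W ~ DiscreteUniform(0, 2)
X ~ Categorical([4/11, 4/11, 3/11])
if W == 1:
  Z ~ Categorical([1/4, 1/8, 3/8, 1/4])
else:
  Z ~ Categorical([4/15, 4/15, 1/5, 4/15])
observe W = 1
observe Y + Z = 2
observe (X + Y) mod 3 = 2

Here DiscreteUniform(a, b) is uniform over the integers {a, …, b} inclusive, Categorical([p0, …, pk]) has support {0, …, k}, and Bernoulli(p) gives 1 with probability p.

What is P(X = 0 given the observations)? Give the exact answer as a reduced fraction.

Enumerate traces; 3 have nonzero weight after conditioning:
  (Y=0, W=1, X=2, Z=2) weight 9/704
  (Y=1, W=1, X=1, Z=1) weight 1/528
  (Y=2, W=1, X=0, Z=0) weight 1/66
Group by X:
  weight(X=0) = 1/66
  weight(X=1) = 1/528
  weight(X=2) = 9/704
Total weight = 1/66 + 1/528 + 9/704 = 21/704
P(X=0 | obs) = 1/66 / 21/704 = 32/63
P(X=1 | obs) = 1/528 / 21/704 = 4/63
P(X=2 | obs) = 9/704 / 21/704 = 3/7

P(X = 0 | obs) = 32/63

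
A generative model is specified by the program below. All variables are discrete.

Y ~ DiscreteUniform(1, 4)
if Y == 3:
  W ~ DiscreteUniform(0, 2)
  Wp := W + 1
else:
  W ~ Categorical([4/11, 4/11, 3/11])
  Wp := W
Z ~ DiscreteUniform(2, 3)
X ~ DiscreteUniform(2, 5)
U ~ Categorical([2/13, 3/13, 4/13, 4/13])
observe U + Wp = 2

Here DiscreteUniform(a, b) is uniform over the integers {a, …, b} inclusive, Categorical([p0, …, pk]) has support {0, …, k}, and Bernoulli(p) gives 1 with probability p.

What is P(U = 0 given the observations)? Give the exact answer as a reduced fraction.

P(U = 0 | obs) = 4/19

Enumerate traces; 88 have nonzero weight after conditioning:
  (Y=1, W=0, Z=2, X=2, U=2) weight 1/286
  (Y=1, W=0, Z=2, X=3, U=2) weight 1/286
  (Y=1, W=0, Z=2, X=4, U=2) weight 1/286
  (Y=1, W=0, Z=2, X=5, U=2) weight 1/286
  (Y=1, W=0, Z=3, X=2, U=2) weight 1/286
  (Y=1, W=0, Z=3, X=3, U=2) weight 1/286
  (Y=1, W=0, Z=3, X=4, U=2) weight 1/286
  (Y=1, W=0, Z=3, X=5, U=2) weight 1/286
  (Y=1, W=1, Z=2, X=2, U=1) weight 3/1144
  (Y=1, W=2, Z=2, X=2, U=0) weight 3/2288
  … 78 more
Group by U:
  weight(U=0) = 19/429
  weight(U=1) = 47/572
  weight(U=2) = 12/143
Total weight = 19/429 + 47/572 + 12/143 = 361/1716
P(U=0 | obs) = 19/429 / 361/1716 = 4/19
P(U=1 | obs) = 47/572 / 361/1716 = 141/361
P(U=2 | obs) = 12/143 / 361/1716 = 144/361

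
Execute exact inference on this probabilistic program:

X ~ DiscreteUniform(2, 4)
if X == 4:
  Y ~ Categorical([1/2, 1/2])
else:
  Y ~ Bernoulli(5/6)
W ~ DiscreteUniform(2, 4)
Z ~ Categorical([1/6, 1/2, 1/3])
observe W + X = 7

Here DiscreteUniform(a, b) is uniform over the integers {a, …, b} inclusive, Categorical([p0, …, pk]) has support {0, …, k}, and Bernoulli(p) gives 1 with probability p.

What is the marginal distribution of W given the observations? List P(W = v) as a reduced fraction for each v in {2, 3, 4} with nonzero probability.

Enumerate traces; 12 have nonzero weight after conditioning:
  (X=3, Y=0, W=4, Z=0) weight 1/324
  (X=3, Y=0, W=4, Z=1) weight 1/108
  (X=3, Y=0, W=4, Z=2) weight 1/162
  (X=3, Y=1, W=4, Z=0) weight 5/324
  (X=3, Y=1, W=4, Z=1) weight 5/108
  (X=3, Y=1, W=4, Z=2) weight 5/162
  (X=4, Y=0, W=3, Z=0) weight 1/108
  (X=4, Y=0, W=3, Z=1) weight 1/36
  … 4 more
Group by W:
  weight(W=3) = 1/9
  weight(W=4) = 1/9
Total weight = 1/9 + 1/9 = 2/9
P(W=3 | obs) = 1/9 / 2/9 = 1/2
P(W=4 | obs) = 1/9 / 2/9 = 1/2

P(W=3) = 1/2, P(W=4) = 1/2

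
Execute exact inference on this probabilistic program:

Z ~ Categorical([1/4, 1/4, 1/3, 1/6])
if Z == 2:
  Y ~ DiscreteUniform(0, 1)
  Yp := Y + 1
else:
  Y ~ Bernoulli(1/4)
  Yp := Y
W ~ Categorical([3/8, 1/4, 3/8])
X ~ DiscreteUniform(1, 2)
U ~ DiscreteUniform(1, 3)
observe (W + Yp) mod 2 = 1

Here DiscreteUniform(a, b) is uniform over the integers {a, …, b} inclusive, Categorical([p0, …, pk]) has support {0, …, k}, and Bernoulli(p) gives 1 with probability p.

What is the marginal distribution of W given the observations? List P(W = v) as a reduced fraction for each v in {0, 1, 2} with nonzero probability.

Enumerate traces; 72 have nonzero weight after conditioning:
  (Z=0, Y=0, W=1, X=1, U=1) weight 1/128
  (Z=0, Y=0, W=1, X=1, U=2) weight 1/128
  (Z=0, Y=0, W=1, X=1, U=3) weight 1/128
  (Z=0, Y=0, W=1, X=2, U=1) weight 1/128
  (Z=0, Y=0, W=1, X=2, U=2) weight 1/128
  (Z=0, Y=0, W=1, X=2, U=3) weight 1/128
  (Z=0, Y=1, W=0, X=1, U=1) weight 1/256
  (Z=0, Y=1, W=0, X=1, U=2) weight 1/256
  (Z=0, Y=1, W=2, X=1, U=1) weight 1/256
  … 63 more
Group by W:
  weight(W=0) = 1/8
  weight(W=1) = 1/6
  weight(W=2) = 1/8
Total weight = 1/8 + 1/6 + 1/8 = 5/12
P(W=0 | obs) = 1/8 / 5/12 = 3/10
P(W=1 | obs) = 1/6 / 5/12 = 2/5
P(W=2 | obs) = 1/8 / 5/12 = 3/10

P(W=0) = 3/10, P(W=1) = 2/5, P(W=2) = 3/10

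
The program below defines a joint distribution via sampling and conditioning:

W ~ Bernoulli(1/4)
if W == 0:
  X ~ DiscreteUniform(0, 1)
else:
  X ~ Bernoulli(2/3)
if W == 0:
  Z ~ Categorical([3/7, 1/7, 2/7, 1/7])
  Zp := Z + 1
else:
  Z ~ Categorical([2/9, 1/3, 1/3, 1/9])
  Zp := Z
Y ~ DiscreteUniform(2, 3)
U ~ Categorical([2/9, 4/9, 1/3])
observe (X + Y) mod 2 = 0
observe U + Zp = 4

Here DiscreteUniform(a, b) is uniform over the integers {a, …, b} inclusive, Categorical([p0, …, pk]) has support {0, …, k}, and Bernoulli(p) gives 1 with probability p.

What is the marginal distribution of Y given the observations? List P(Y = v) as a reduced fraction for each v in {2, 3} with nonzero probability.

Enumerate traces; 10 have nonzero weight after conditioning:
  (W=0, X=0, Z=1, Y=2, U=2) weight 1/112
  (W=0, X=0, Z=2, Y=2, U=1) weight 1/42
  (W=0, X=0, Z=3, Y=2, U=0) weight 1/168
  (W=0, X=1, Z=1, Y=3, U=2) weight 1/112
  (W=0, X=1, Z=2, Y=3, U=1) weight 1/42
  (W=0, X=1, Z=3, Y=3, U=0) weight 1/168
  (W=1, X=0, Z=2, Y=2, U=2) weight 1/216
  (W=1, X=0, Z=3, Y=2, U=1) weight 1/486
  … 2 more
Group by Y:
  weight(Y=2) = 1235/27216
  weight(Y=3) = 1417/27216
Total weight = 1235/27216 + 1417/27216 = 221/2268
P(Y=2 | obs) = 1235/27216 / 221/2268 = 95/204
P(Y=3 | obs) = 1417/27216 / 221/2268 = 109/204

P(Y=2) = 95/204, P(Y=3) = 109/204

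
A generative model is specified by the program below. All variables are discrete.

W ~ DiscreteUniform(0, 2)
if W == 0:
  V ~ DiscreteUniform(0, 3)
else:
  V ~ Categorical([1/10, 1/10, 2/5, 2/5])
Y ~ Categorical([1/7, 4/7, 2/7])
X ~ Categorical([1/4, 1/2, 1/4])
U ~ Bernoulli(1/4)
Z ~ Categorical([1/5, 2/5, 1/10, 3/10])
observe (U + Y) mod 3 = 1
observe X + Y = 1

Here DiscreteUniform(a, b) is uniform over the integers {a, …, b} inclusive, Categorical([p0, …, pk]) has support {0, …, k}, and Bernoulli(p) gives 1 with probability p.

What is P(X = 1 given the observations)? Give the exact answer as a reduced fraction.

P(X = 1 | obs) = 1/7

Enumerate traces; 96 have nonzero weight after conditioning:
  (W=0, V=0, Y=0, X=1, U=1, Z=0) weight 1/3360
  (W=0, V=0, Y=0, X=1, U=1, Z=1) weight 1/1680
  (W=0, V=0, Y=0, X=1, U=1, Z=2) weight 1/6720
  (W=0, V=0, Y=0, X=1, U=1, Z=3) weight 1/2240
  (W=0, V=0, Y=1, X=0, U=0, Z=0) weight 1/560
  (W=0, V=0, Y=1, X=0, U=0, Z=1) weight 1/280
  (W=0, V=0, Y=1, X=0, U=0, Z=2) weight 1/1120
  (W=0, V=0, Y=1, X=0, U=0, Z=3) weight 3/1120
  … 88 more
Group by X:
  weight(X=0) = 3/28
  weight(X=1) = 1/56
Total weight = 3/28 + 1/56 = 1/8
P(X=0 | obs) = 3/28 / 1/8 = 6/7
P(X=1 | obs) = 1/56 / 1/8 = 1/7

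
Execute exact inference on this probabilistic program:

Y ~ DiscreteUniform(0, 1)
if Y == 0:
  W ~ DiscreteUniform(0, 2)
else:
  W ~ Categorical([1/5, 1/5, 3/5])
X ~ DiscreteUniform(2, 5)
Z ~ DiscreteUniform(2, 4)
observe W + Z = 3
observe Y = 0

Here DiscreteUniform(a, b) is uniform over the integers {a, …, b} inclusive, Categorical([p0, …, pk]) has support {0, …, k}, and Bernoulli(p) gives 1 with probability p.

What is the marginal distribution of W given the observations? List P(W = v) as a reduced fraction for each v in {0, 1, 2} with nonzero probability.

Enumerate traces; 8 have nonzero weight after conditioning:
  (Y=0, W=0, X=2, Z=3) weight 1/72
  (Y=0, W=0, X=3, Z=3) weight 1/72
  (Y=0, W=0, X=4, Z=3) weight 1/72
  (Y=0, W=0, X=5, Z=3) weight 1/72
  (Y=0, W=1, X=2, Z=2) weight 1/72
  (Y=0, W=1, X=3, Z=2) weight 1/72
  (Y=0, W=1, X=4, Z=2) weight 1/72
  (Y=0, W=1, X=5, Z=2) weight 1/72
Group by W:
  weight(W=0) = 1/18
  weight(W=1) = 1/18
Total weight = 1/18 + 1/18 = 1/9
P(W=0 | obs) = 1/18 / 1/9 = 1/2
P(W=1 | obs) = 1/18 / 1/9 = 1/2

P(W=0) = 1/2, P(W=1) = 1/2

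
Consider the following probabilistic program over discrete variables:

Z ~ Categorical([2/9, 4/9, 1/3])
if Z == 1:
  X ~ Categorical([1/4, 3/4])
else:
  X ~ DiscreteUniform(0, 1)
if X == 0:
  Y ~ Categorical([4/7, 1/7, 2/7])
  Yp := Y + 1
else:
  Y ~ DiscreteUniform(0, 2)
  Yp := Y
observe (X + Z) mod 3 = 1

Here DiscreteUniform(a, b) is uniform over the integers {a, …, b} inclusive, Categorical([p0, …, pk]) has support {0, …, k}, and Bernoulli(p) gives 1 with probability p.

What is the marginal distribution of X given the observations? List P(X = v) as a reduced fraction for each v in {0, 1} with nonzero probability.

Enumerate traces; 6 have nonzero weight after conditioning:
  (Z=0, X=1, Y=0) weight 1/27
  (Z=0, X=1, Y=1) weight 1/27
  (Z=0, X=1, Y=2) weight 1/27
  (Z=1, X=0, Y=0) weight 4/63
  (Z=1, X=0, Y=1) weight 1/63
  (Z=1, X=0, Y=2) weight 2/63
Group by X:
  weight(X=0) = 1/9
  weight(X=1) = 1/9
Total weight = 1/9 + 1/9 = 2/9
P(X=0 | obs) = 1/9 / 2/9 = 1/2
P(X=1 | obs) = 1/9 / 2/9 = 1/2

P(X=0) = 1/2, P(X=1) = 1/2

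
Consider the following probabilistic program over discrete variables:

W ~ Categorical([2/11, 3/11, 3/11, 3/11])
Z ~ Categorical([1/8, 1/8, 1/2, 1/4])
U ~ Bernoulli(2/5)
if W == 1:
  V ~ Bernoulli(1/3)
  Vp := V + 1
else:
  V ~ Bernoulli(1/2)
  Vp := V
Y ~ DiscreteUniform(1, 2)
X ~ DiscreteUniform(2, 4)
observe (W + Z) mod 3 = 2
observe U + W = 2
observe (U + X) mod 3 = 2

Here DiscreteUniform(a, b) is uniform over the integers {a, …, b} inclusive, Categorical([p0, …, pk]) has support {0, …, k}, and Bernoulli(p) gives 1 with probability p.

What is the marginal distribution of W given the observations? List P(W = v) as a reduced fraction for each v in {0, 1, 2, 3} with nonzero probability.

P(W=1) = 2/11, P(W=2) = 9/11

Enumerate traces; 12 have nonzero weight after conditioning:
  (W=1, Z=1, U=1, V=0, Y=1, X=4) weight 1/660
  (W=1, Z=1, U=1, V=0, Y=2, X=4) weight 1/660
  (W=1, Z=1, U=1, V=1, Y=1, X=4) weight 1/1320
  (W=1, Z=1, U=1, V=1, Y=2, X=4) weight 1/1320
  (W=2, Z=0, U=0, V=0, Y=1, X=2) weight 3/1760
  (W=2, Z=0, U=0, V=0, Y=2, X=2) weight 3/1760
  (W=2, Z=0, U=0, V=1, Y=1, X=2) weight 3/1760
  (W=2, Z=0, U=0, V=1, Y=2, X=2) weight 3/1760
  … 4 more
Group by W:
  weight(W=1) = 1/220
  weight(W=2) = 9/440
Total weight = 1/220 + 9/440 = 1/40
P(W=1 | obs) = 1/220 / 1/40 = 2/11
P(W=2 | obs) = 9/440 / 1/40 = 9/11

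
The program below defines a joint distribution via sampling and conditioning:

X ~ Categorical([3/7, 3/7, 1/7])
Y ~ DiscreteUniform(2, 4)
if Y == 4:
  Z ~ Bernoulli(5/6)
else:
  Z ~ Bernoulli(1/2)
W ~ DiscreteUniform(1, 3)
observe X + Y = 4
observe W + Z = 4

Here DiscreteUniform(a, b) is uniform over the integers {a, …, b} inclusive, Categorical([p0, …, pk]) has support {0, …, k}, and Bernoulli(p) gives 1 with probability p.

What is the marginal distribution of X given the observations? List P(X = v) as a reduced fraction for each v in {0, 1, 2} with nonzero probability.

P(X=0) = 5/9, P(X=1) = 1/3, P(X=2) = 1/9

Enumerate traces; 3 have nonzero weight after conditioning:
  (X=0, Y=4, Z=1, W=3) weight 5/126
  (X=1, Y=3, Z=1, W=3) weight 1/42
  (X=2, Y=2, Z=1, W=3) weight 1/126
Group by X:
  weight(X=0) = 5/126
  weight(X=1) = 1/42
  weight(X=2) = 1/126
Total weight = 5/126 + 1/42 + 1/126 = 1/14
P(X=0 | obs) = 5/126 / 1/14 = 5/9
P(X=1 | obs) = 1/42 / 1/14 = 1/3
P(X=2 | obs) = 1/126 / 1/14 = 1/9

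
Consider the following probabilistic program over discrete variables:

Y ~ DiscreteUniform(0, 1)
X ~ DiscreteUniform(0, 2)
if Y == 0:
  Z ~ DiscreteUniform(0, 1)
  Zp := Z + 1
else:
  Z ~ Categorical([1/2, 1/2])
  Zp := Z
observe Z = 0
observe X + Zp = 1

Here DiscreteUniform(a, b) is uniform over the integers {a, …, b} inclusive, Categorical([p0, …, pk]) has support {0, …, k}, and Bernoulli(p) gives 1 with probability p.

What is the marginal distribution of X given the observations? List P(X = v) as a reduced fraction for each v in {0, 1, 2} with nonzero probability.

P(X=0) = 1/2, P(X=1) = 1/2

Enumerate traces; 2 have nonzero weight after conditioning:
  (Y=0, X=0, Z=0) weight 1/12
  (Y=1, X=1, Z=0) weight 1/12
Group by X:
  weight(X=0) = 1/12
  weight(X=1) = 1/12
Total weight = 1/12 + 1/12 = 1/6
P(X=0 | obs) = 1/12 / 1/6 = 1/2
P(X=1 | obs) = 1/12 / 1/6 = 1/2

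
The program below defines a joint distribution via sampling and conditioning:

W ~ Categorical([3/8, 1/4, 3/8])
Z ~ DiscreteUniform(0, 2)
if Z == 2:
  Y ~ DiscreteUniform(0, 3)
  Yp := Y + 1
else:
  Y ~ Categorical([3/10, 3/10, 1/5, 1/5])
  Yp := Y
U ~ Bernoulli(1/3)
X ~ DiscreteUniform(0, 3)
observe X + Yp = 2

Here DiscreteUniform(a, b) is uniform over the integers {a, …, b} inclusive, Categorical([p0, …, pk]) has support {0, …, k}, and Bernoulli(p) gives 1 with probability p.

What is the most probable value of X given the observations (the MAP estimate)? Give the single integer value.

argmax_v P(X = v | obs) = 1

Enumerate traces; 48 have nonzero weight after conditioning:
  (W=0, Z=0, Y=0, U=0, X=2) weight 1/160
  (W=0, Z=0, Y=0, U=1, X=2) weight 1/320
  (W=0, Z=0, Y=1, U=0, X=1) weight 1/160
  (W=0, Z=0, Y=1, U=1, X=1) weight 1/320
  (W=0, Z=0, Y=2, U=0, X=0) weight 1/240
  (W=0, Z=0, Y=2, U=1, X=0) weight 1/480
  (W=0, Z=1, Y=0, U=0, X=2) weight 1/160
  (W=0, Z=1, Y=0, U=1, X=2) weight 1/320
  … 40 more
Group by X:
  weight(X=0) = 13/240
  weight(X=1) = 17/240
  weight(X=2) = 1/20
Total weight = 13/240 + 17/240 + 1/20 = 7/40
P(X=0 | obs) = 13/240 / 7/40 = 13/42
P(X=1 | obs) = 17/240 / 7/40 = 17/42
P(X=2 | obs) = 1/20 / 7/40 = 2/7
argmax = 1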